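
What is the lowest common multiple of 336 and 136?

5712

336 = 2^4 × 3 × 7
136 = 2^3 × 17
LCM(336, 136) = 2^4 × 3 × 7 × 17 = 5712.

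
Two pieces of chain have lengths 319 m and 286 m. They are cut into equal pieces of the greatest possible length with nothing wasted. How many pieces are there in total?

Piece length = gcd(319, 286).
319 = 11 × 29
286 = 2 × 11 × 13
gcd(319, 286) = 11.
Total pieces = 319/11 + 286/11 = 29 + 26 = 55.

55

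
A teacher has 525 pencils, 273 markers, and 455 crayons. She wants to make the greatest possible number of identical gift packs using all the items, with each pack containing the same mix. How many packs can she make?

7 packs

The pack count must divide each quantity, so the greatest is gcd(525, 273, 455).
525 = 3 × 5^2 × 7
273 = 3 × 7 × 13
455 = 5 × 7 × 13
gcd(525, 273, 455) = 7.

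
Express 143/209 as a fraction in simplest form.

13/19

143 = 11 × 13
209 = 11 × 19
gcd(143, 209) = 11.
Divide numerator and denominator by 11: 143/209 = 13/19.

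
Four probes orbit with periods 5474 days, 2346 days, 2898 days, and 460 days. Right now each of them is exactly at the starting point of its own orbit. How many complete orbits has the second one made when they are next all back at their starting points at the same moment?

210 orbits

All finish a whole number of cycles simultaneously at t = LCM of the periods.
5474 = 2 × 7 × 17 × 23
2346 = 2 × 3 × 17 × 23
2898 = 2 × 3^2 × 7 × 23
460 = 2^2 × 5 × 23
LCM(5474, 2346, 2898, 460) = 2^2 × 3^2 × 5 × 7 × 17 × 23 = 492660.
Orbits for period 2346: 492660 / 2346 = 210.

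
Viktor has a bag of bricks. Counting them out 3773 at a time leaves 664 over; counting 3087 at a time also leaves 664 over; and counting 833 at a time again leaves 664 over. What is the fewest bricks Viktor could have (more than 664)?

577933

N − 664 must be a common multiple of 3773, 3087, and 833.
3773 = 7^3 × 11
3087 = 3^2 × 7^3
833 = 7^2 × 17
LCM(3773, 3087, 833) = 3^2 × 7^3 × 11 × 17 = 577269.
Smallest N > 664 is LCM + 664 = 577269 + 664 = 577933.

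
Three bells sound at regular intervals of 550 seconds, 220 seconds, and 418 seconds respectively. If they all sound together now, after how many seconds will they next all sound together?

20900 seconds

They coincide at every common multiple of the periods; the first is the LCM.
550 = 2 × 5^2 × 11
220 = 2^2 × 5 × 11
418 = 2 × 11 × 19
LCM(550, 220, 418) = 2^2 × 5^2 × 11 × 19 = 20900.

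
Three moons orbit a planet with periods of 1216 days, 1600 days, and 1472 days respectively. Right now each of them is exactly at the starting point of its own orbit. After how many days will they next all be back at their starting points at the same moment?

They coincide at every common multiple of the periods; the first is the LCM.
1216 = 2^6 × 19
1600 = 2^6 × 5^2
1472 = 2^6 × 23
LCM(1216, 1600, 1472) = 2^6 × 5^2 × 19 × 23 = 699200.

699200 days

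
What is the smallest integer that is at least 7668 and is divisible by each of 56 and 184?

The integer must be a common multiple of 56 and 184, so a multiple of their LCM.
56 = 2^3 × 7
184 = 2^3 × 23
LCM(56, 184) = 2^3 × 7 × 23 = 1288.
Smallest multiple of 1288 that is ≥ 7668: ⌈7668/1288⌉ × 1288 = 6 × 1288 = 7728.

7728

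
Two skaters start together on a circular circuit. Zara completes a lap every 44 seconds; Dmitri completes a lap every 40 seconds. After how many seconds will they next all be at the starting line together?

They coincide at every common multiple of the periods; the first is the LCM.
44 = 2^2 × 11
40 = 2^3 × 5
LCM(44, 40) = 2^3 × 5 × 11 = 440.

440 seconds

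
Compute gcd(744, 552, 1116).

12

744 = 2^3 × 3 × 31
552 = 2^3 × 3 × 23
1116 = 2^2 × 3^2 × 31
gcd(744, 552, 1116) = 2^2 × 3 = 12.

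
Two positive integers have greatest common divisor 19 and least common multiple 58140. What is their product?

1104660

For any two positive integers, gcd × lcm = product = 19 × 58140 = 1104660.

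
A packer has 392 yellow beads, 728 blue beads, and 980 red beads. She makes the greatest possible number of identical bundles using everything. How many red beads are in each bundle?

35

Number of bundles = gcd(392, 728, 980).
392 = 2^3 × 7^2
728 = 2^3 × 7 × 13
980 = 2^2 × 5 × 7^2
gcd(392, 728, 980) = 2^2 × 7 = 28.
red beads per bundle = 980 / 28 = 35.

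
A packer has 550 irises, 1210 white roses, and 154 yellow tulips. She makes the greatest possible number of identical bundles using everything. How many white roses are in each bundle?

Number of bundles = gcd(550, 1210, 154).
550 = 2 × 5^2 × 11
1210 = 2 × 5 × 11^2
154 = 2 × 7 × 11
gcd(550, 1210, 154) = 2 × 11 = 22.
white roses per bundle = 1210 / 22 = 55.

55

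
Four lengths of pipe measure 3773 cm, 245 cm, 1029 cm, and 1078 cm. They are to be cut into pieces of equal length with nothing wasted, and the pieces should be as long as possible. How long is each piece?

Each piece length must divide every original length, so the longest possible is gcd(3773, 245, 1029, 1078).
3773 = 7^3 × 11
245 = 5 × 7^2
1029 = 3 × 7^3
1078 = 2 × 7^2 × 11
gcd(3773, 245, 1029, 1078) = 7^2 = 49.

49 cm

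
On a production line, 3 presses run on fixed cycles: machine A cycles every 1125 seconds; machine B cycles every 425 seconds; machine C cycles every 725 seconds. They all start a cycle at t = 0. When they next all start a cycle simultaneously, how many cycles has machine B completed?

1305 cycles

They are all back at their starting positions together after one LCM of the periods.
1125 = 3^2 × 5^3
425 = 5^2 × 17
725 = 5^2 × 29
LCM(1125, 425, 725) = 3^2 × 5^3 × 17 × 29 = 554625.
Cycles for period 425: 554625 / 425 = 1305.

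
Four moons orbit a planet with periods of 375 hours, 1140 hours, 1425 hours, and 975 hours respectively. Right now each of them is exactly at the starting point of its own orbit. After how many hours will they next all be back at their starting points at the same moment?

370500 hours

We need the least common multiple of the intervals.
375 = 3 × 5^3
1140 = 2^2 × 3 × 5 × 19
1425 = 3 × 5^2 × 19
975 = 3 × 5^2 × 13
LCM(375, 1140, 1425, 975) = 2^2 × 3 × 5^3 × 13 × 19 = 370500.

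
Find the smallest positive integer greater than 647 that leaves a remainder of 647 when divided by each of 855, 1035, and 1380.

79307

N − 647 must be a common multiple of 855, 1035, and 1380.
855 = 3^2 × 5 × 19
1035 = 3^2 × 5 × 23
1380 = 2^2 × 3 × 5 × 23
LCM(855, 1035, 1380) = 2^2 × 3^2 × 5 × 19 × 23 = 78660.
Smallest N > 647 is LCM + 647 = 78660 + 647 = 79307.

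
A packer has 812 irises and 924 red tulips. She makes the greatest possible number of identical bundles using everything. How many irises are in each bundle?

Number of bundles = gcd(812, 924).
812 = 2^2 × 7 × 29
924 = 2^2 × 3 × 7 × 11
gcd(812, 924) = 2^2 × 7 = 28.
irises per bundle = 812 / 28 = 29.

29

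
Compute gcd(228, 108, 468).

228 = 2^2 × 3 × 19
108 = 2^2 × 3^3
468 = 2^2 × 3^2 × 13
gcd(228, 108, 468) = 2^2 × 3 = 12.

12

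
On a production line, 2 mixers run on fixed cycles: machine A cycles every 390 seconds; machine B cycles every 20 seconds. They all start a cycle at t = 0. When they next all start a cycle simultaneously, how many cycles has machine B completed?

The first common completion time is the LCM of the periods.
390 = 2 × 3 × 5 × 13
20 = 2^2 × 5
LCM(390, 20) = 2^2 × 3 × 5 × 13 = 780.
Cycles for period 20: 780 / 20 = 39.

39 cycles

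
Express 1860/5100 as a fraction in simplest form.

1860 = 2^2 × 3 × 5 × 31
5100 = 2^2 × 3 × 5^2 × 17
gcd(1860, 5100) = 2^2 × 3 × 5 = 60.
Divide numerator and denominator by 60: 1860/5100 = 31/85.

31/85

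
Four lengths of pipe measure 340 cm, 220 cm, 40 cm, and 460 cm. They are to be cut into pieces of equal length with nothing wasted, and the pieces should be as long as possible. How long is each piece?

Each piece length must divide every original length, so the longest possible is gcd(340, 220, 40, 460).
340 = 2^2 × 5 × 17
220 = 2^2 × 5 × 11
40 = 2^3 × 5
460 = 2^2 × 5 × 23
gcd(340, 220, 40, 460) = 2^2 × 5 = 20.

20 cm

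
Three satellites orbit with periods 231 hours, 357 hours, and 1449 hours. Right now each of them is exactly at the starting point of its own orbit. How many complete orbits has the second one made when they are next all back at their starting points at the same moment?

All finish a whole number of cycles simultaneously at t = LCM of the periods.
231 = 3 × 7 × 11
357 = 3 × 7 × 17
1449 = 3^2 × 7 × 23
LCM(231, 357, 1449) = 3^2 × 7 × 11 × 17 × 23 = 270963.
Orbits for period 357: 270963 / 357 = 759.

759 orbits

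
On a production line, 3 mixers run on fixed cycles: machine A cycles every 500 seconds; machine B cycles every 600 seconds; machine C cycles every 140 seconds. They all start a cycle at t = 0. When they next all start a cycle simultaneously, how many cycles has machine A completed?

42 cycles

All finish a whole number of cycles simultaneously at t = LCM of the periods.
500 = 2^2 × 5^3
600 = 2^3 × 3 × 5^2
140 = 2^2 × 5 × 7
LCM(500, 600, 140) = 2^3 × 3 × 5^3 × 7 = 21000.
Cycles for period 500: 21000 / 500 = 42.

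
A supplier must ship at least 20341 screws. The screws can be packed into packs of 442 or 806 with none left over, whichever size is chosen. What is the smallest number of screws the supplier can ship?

The number of screws must be a common multiple of 442 and 806, so a multiple of their LCM.
442 = 2 × 13 × 17
806 = 2 × 13 × 31
LCM(442, 806) = 2 × 13 × 17 × 31 = 13702.
Smallest multiple of 13702 that is ≥ 20341: ⌈20341/13702⌉ × 13702 = 2 × 13702 = 27404.

27404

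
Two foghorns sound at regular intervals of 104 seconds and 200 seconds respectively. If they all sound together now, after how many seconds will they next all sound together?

They coincide at every common multiple of the periods; the first is the LCM.
104 = 2^3 × 13
200 = 2^3 × 5^2
LCM(104, 200) = 2^3 × 5^2 × 13 = 2600.

2600 seconds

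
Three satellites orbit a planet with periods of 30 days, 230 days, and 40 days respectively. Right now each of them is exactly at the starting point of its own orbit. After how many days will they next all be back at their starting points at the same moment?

We need the least common multiple of the intervals.
30 = 2 × 3 × 5
230 = 2 × 5 × 23
40 = 2^3 × 5
LCM(30, 230, 40) = 2^3 × 3 × 5 × 23 = 2760.

2760 days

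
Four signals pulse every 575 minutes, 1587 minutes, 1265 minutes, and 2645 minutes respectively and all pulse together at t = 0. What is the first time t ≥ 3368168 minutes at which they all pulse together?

Joint pulses occur at multiples of LCM(575, 1587, 1265, 2645).
575 = 5^2 × 23
1587 = 3 × 23^2
1265 = 5 × 11 × 23
2645 = 5 × 23^2
LCM(575, 1587, 1265, 2645) = 3 × 5^2 × 11 × 23^2 = 436425.
Smallest multiple of 436425 that is ≥ 3368168: ⌈3368168/436425⌉ × 436425 = 8 × 436425 = 3491400.

3491400 minutes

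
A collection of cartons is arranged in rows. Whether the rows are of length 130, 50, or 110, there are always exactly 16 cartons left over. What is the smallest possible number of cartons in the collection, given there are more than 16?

N − 16 must be a common multiple of 130, 50, and 110.
130 = 2 × 5 × 13
50 = 2 × 5^2
110 = 2 × 5 × 11
LCM(130, 50, 110) = 2 × 5^2 × 11 × 13 = 7150.
Smallest N > 16 is LCM + 16 = 7150 + 16 = 7166.

7166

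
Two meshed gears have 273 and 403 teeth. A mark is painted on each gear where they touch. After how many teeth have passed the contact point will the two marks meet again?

8463 teeth

We need the least common multiple of the intervals.
273 = 3 × 7 × 13
403 = 13 × 31
LCM(273, 403) = 3 × 7 × 13 × 31 = 8463.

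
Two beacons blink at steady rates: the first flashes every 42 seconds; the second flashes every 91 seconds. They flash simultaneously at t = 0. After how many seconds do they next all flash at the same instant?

They coincide at every common multiple of the periods; the first is the LCM.
42 = 2 × 3 × 7
91 = 7 × 13
LCM(42, 91) = 2 × 3 × 7 × 13 = 546.

546 seconds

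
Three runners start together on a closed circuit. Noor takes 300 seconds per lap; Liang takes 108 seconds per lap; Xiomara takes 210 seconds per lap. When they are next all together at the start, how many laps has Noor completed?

They are all back at their starting positions together after one LCM of the periods.
300 = 2^2 × 3 × 5^2
108 = 2^2 × 3^3
210 = 2 × 3 × 5 × 7
LCM(300, 108, 210) = 2^2 × 3^3 × 5^2 × 7 = 18900.
Laps for period 300: 18900 / 300 = 63.

63 laps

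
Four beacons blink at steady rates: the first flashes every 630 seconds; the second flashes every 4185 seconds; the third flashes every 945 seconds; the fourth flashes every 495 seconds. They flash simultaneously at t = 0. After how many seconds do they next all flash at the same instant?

We need the least common multiple of the intervals.
630 = 2 × 3^2 × 5 × 7
4185 = 3^3 × 5 × 31
945 = 3^3 × 5 × 7
495 = 3^2 × 5 × 11
LCM(630, 4185, 945, 495) = 2 × 3^3 × 5 × 7 × 11 × 31 = 644490.

644490 seconds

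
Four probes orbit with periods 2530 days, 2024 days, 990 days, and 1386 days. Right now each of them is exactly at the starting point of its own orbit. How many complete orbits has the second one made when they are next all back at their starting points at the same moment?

The first common completion time is the LCM of the periods.
2530 = 2 × 5 × 11 × 23
2024 = 2^3 × 11 × 23
990 = 2 × 3^2 × 5 × 11
1386 = 2 × 3^2 × 7 × 11
LCM(2530, 2024, 990, 1386) = 2^3 × 3^2 × 5 × 7 × 11 × 23 = 637560.
Orbits for period 2024: 637560 / 2024 = 315.

315 orbits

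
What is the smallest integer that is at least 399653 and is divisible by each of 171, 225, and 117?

The integer must be a common multiple of 171, 225, and 117, so a multiple of their LCM.
171 = 3^2 × 19
225 = 3^2 × 5^2
117 = 3^2 × 13
LCM(171, 225, 117) = 3^2 × 5^2 × 13 × 19 = 55575.
Smallest multiple of 55575 that is ≥ 399653: ⌈399653/55575⌉ × 55575 = 8 × 55575 = 444600.

444600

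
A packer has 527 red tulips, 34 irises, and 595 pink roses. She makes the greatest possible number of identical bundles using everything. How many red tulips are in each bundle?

31

Number of bundles = gcd(527, 34, 595).
527 = 17 × 31
34 = 2 × 17
595 = 5 × 7 × 17
gcd(527, 34, 595) = 17.
red tulips per bundle = 527 / 17 = 31.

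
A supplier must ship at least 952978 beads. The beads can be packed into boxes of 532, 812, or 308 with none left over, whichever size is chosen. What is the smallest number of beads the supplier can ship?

1018248

The number of beads must be a common multiple of 532, 812, and 308, so a multiple of their LCM.
532 = 2^2 × 7 × 19
812 = 2^2 × 7 × 29
308 = 2^2 × 7 × 11
LCM(532, 812, 308) = 2^2 × 7 × 11 × 19 × 29 = 169708.
Smallest multiple of 169708 that is ≥ 952978: ⌈952978/169708⌉ × 169708 = 6 × 169708 = 1018248.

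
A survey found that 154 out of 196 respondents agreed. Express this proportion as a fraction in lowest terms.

154 = 2 × 7 × 11
196 = 2^2 × 7^2
gcd(154, 196) = 2 × 7 = 14.
Divide numerator and denominator by 14: 154/196 = 11/14.

11/14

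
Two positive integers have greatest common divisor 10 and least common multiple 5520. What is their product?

55200

For any two positive integers, gcd × lcm = product = 10 × 5520 = 55200.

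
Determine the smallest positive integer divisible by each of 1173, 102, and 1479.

68034

1173 = 3 × 17 × 23
102 = 2 × 3 × 17
1479 = 3 × 17 × 29
LCM(1173, 102, 1479) = 2 × 3 × 17 × 23 × 29 = 68034.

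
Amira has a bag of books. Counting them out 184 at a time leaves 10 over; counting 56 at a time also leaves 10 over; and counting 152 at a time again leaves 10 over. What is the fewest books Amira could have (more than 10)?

N − 10 must be a common multiple of 184, 56, and 152.
184 = 2^3 × 23
56 = 2^3 × 7
152 = 2^3 × 19
LCM(184, 56, 152) = 2^3 × 7 × 19 × 23 = 24472.
Smallest N > 10 is LCM + 10 = 24472 + 10 = 24482.

24482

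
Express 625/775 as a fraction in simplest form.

625 = 5^4
775 = 5^2 × 31
gcd(625, 775) = 5^2 = 25.
Divide numerator and denominator by 25: 625/775 = 25/31.

25/31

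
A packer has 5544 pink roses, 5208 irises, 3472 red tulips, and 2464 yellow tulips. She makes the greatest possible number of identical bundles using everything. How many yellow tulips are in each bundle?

44

Number of bundles = gcd(5544, 5208, 3472, 2464).
5544 = 2^3 × 3^2 × 7 × 11
5208 = 2^3 × 3 × 7 × 31
3472 = 2^4 × 7 × 31
2464 = 2^5 × 7 × 11
gcd(5544, 5208, 3472, 2464) = 2^3 × 7 = 56.
yellow tulips per bundle = 2464 / 56 = 44.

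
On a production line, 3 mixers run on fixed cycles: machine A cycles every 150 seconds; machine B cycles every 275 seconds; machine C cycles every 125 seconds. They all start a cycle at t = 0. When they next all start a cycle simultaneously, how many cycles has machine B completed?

The first common completion time is the LCM of the periods.
150 = 2 × 3 × 5^2
275 = 5^2 × 11
125 = 5^3
LCM(150, 275, 125) = 2 × 3 × 5^3 × 11 = 8250.
Cycles for period 275: 8250 / 275 = 30.

30 cycles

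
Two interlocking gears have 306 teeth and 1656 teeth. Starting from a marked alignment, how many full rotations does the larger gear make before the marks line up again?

17 rotations

The first common completion time is the LCM of the periods.
306 = 2 × 3^2 × 17
1656 = 2^3 × 3^2 × 23
LCM(306, 1656) = 2^3 × 3^2 × 17 × 23 = 28152.
Rotations for period 1656: 28152 / 1656 = 17.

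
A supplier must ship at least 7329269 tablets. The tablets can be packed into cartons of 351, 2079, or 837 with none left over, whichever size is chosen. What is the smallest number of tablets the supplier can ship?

7540533

The number of tablets must be a common multiple of 351, 2079, and 837, so a multiple of their LCM.
351 = 3^3 × 13
2079 = 3^3 × 7 × 11
837 = 3^3 × 31
LCM(351, 2079, 837) = 3^3 × 7 × 11 × 13 × 31 = 837837.
Smallest multiple of 837837 that is ≥ 7329269: ⌈7329269/837837⌉ × 837837 = 9 × 837837 = 7540533.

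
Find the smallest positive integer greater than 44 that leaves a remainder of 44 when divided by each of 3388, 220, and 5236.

288024

N − 44 must be a common multiple of 3388, 220, and 5236.
3388 = 2^2 × 7 × 11^2
220 = 2^2 × 5 × 11
5236 = 2^2 × 7 × 11 × 17
LCM(3388, 220, 5236) = 2^2 × 5 × 7 × 11^2 × 17 = 287980.
Smallest N > 44 is LCM + 44 = 287980 + 44 = 288024.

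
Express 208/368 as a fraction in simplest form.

208 = 2^4 × 13
368 = 2^4 × 23
gcd(208, 368) = 2^4 = 16.
Divide numerator and denominator by 16: 208/368 = 13/23.

13/23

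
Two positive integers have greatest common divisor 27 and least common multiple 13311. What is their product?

359397

For any two positive integers, gcd × lcm = product = 27 × 13311 = 359397.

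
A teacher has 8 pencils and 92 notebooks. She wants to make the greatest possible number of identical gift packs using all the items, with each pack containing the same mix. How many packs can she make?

The pack count must divide each quantity, so the greatest is gcd(8, 92).
8 = 2^3
92 = 2^2 × 23
gcd(8, 92) = 2^2 = 4.

4 packs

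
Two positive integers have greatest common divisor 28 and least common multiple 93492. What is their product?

2617776

For any two positive integers, gcd × lcm = product = 28 × 93492 = 2617776.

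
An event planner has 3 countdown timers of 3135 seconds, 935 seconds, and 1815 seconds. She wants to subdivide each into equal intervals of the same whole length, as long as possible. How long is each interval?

55 seconds

The interval must divide each timer length; the longest such is the gcd.
3135 = 3 × 5 × 11 × 19
935 = 5 × 11 × 17
1815 = 3 × 5 × 11^2
gcd(3135, 935, 1815) = 5 × 11 = 55.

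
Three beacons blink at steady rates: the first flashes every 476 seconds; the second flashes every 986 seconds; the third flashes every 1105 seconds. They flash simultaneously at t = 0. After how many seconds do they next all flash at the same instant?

897260 seconds

The first simultaneous occurrence is after LCM of the individual periods.
476 = 2^2 × 7 × 17
986 = 2 × 17 × 29
1105 = 5 × 13 × 17
LCM(476, 986, 1105) = 2^2 × 5 × 7 × 13 × 17 × 29 = 897260.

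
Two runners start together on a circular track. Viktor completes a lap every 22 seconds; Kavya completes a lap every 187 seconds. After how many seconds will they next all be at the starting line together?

They coincide at every common multiple of the periods; the first is the LCM.
22 = 2 × 11
187 = 11 × 17
LCM(22, 187) = 2 × 11 × 17 = 374.

374 seconds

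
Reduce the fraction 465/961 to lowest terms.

465 = 3 × 5 × 31
961 = 31^2
gcd(465, 961) = 31.
Divide numerator and denominator by 31: 465/961 = 15/31.

15/31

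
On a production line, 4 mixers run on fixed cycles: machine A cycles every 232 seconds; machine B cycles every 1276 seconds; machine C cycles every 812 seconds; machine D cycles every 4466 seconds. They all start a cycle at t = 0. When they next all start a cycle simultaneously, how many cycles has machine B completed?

They are all back at their starting positions together after one LCM of the periods.
232 = 2^3 × 29
1276 = 2^2 × 11 × 29
812 = 2^2 × 7 × 29
4466 = 2 × 7 × 11 × 29
LCM(232, 1276, 812, 4466) = 2^3 × 7 × 11 × 29 = 17864.
Cycles for period 1276: 17864 / 1276 = 14.

14 cycles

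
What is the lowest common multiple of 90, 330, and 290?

28710

90 = 2 × 3^2 × 5
330 = 2 × 3 × 5 × 11
290 = 2 × 5 × 29
LCM(90, 330, 290) = 2 × 3^2 × 5 × 11 × 29 = 28710.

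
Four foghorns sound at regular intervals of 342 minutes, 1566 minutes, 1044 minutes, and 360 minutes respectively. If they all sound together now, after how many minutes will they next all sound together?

We need the least common multiple of the intervals.
342 = 2 × 3^2 × 19
1566 = 2 × 3^3 × 29
1044 = 2^2 × 3^2 × 29
360 = 2^3 × 3^2 × 5
LCM(342, 1566, 1044, 360) = 2^3 × 3^3 × 5 × 19 × 29 = 595080.

595080 minutes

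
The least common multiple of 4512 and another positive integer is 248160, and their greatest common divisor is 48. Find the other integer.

gcd × lcm = product of the two integers, so the other integer is (48 × 248160) / 4512 = 2640.

2640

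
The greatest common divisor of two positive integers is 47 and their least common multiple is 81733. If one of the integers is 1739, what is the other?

2209

For two integers, gcd × lcm = product, so the other is (47 × 81733) / 1739 = 3841451 / 1739 = 2209.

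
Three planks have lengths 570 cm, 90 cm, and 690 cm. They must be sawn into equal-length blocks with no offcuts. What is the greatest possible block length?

This is the greatest common divisor of 570, 90, and 690.
570 = 2 × 3 × 5 × 19
90 = 2 × 3^2 × 5
690 = 2 × 3 × 5 × 23
gcd(570, 90, 690) = 2 × 3 × 5 = 30.

30 cm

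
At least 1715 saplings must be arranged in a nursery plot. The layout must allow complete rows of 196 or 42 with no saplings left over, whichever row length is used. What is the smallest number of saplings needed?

1764

The number of saplings must be a common multiple of 196 and 42, so a multiple of their LCM.
196 = 2^2 × 7^2
42 = 2 × 3 × 7
LCM(196, 42) = 2^2 × 3 × 7^2 = 588.
Smallest multiple of 588 that is ≥ 1715: ⌈1715/588⌉ × 588 = 3 × 588 = 1764.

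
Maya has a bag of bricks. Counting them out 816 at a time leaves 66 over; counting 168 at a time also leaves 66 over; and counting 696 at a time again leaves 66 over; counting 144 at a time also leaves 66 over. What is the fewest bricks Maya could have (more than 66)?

N − 66 must be a common multiple of 816, 168, 696, and 144.
816 = 2^4 × 3 × 17
168 = 2^3 × 3 × 7
696 = 2^3 × 3 × 29
144 = 2^4 × 3^2
LCM(816, 168, 696, 144) = 2^4 × 3^2 × 7 × 17 × 29 = 496944.
Smallest N > 66 is LCM + 66 = 496944 + 66 = 497010.

497010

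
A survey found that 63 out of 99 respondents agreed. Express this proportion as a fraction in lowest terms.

63 = 3^2 × 7
99 = 3^2 × 11
gcd(63, 99) = 3^2 = 9.
Divide numerator and denominator by 9: 63/99 = 7/11.

7/11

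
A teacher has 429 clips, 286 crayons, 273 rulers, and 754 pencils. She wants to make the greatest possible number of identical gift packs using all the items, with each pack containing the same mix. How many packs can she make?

13 packs

The pack count must divide each quantity, so the greatest is gcd(429, 286, 273, 754).
429 = 3 × 11 × 13
286 = 2 × 11 × 13
273 = 3 × 7 × 13
754 = 2 × 13 × 29
gcd(429, 286, 273, 754) = 13.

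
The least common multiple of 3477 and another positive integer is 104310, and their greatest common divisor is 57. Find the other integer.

1710

gcd × lcm = product of the two integers, so the other integer is (57 × 104310) / 3477 = 1710.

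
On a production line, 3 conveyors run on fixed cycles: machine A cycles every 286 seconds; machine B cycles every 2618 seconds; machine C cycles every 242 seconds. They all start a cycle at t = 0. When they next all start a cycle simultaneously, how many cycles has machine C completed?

The first common completion time is the LCM of the periods.
286 = 2 × 11 × 13
2618 = 2 × 7 × 11 × 17
242 = 2 × 11^2
LCM(286, 2618, 242) = 2 × 7 × 11^2 × 13 × 17 = 374374.
Cycles for period 242: 374374 / 242 = 1547.

1547 cycles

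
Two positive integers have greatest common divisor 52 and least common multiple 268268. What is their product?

For any two positive integers, gcd × lcm = product = 52 × 268268 = 13949936.

13949936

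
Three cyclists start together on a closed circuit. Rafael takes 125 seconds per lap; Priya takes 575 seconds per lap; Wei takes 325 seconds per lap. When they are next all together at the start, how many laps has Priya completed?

65 laps

The first common completion time is the LCM of the periods.
125 = 5^3
575 = 5^2 × 23
325 = 5^2 × 13
LCM(125, 575, 325) = 5^3 × 13 × 23 = 37375.
Laps for period 575: 37375 / 575 = 65.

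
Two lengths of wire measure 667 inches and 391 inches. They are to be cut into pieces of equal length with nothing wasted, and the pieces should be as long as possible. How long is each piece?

By the Euclidean algorithm:
667 = 1 × 391 + 276
391 = 1 × 276 + 115
276 = 2 × 115 + 46
115 = 2 × 46 + 23
46 = 2 × 23 + 0
gcd(667, 391) = 23.

23 inches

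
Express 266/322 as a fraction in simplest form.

266 = 2 × 7 × 19
322 = 2 × 7 × 23
gcd(266, 322) = 2 × 7 = 14.
Divide numerator and denominator by 14: 266/322 = 19/23.

19/23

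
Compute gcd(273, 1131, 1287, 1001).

13

273 = 3 × 7 × 13
1131 = 3 × 13 × 29
1287 = 3^2 × 11 × 13
1001 = 7 × 11 × 13
gcd(273, 1131, 1287, 1001) = 13.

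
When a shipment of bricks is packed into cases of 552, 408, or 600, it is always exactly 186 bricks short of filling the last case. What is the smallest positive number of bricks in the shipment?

234414

Being 186 short of a full case of size k means N ≡ −186 (mod k), i.e. N + 186 is a multiple of each size.
552 = 2^3 × 3 × 23
408 = 2^3 × 3 × 17
600 = 2^3 × 3 × 5^2
LCM(552, 408, 600) = 2^3 × 3 × 5^2 × 17 × 23 = 234600.
Smallest positive N is 234600 − 186 = 234414.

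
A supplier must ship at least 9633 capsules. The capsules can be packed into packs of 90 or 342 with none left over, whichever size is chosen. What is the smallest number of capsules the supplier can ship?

10260

The number of capsules must be a common multiple of 90 and 342, so a multiple of their LCM.
90 = 2 × 3^2 × 5
342 = 2 × 3^2 × 19
LCM(90, 342) = 2 × 3^2 × 5 × 19 = 1710.
Smallest multiple of 1710 that is ≥ 9633: ⌈9633/1710⌉ × 1710 = 6 × 1710 = 10260.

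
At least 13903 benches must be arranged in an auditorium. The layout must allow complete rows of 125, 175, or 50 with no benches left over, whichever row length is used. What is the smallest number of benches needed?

14000

The number of benches must be a common multiple of 125, 175, and 50, so a multiple of their LCM.
125 = 5^3
175 = 5^2 × 7
50 = 2 × 5^2
LCM(125, 175, 50) = 2 × 5^3 × 7 = 1750.
Smallest multiple of 1750 that is ≥ 13903: ⌈13903/1750⌉ × 1750 = 8 × 1750 = 14000.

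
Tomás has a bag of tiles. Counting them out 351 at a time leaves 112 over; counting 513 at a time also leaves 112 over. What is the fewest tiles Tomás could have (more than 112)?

N − 112 must be a common multiple of 351 and 513.
351 = 3^3 × 13
513 = 3^3 × 19
LCM(351, 513) = 3^3 × 13 × 19 = 6669.
Smallest N > 112 is LCM + 112 = 6669 + 112 = 6781.

6781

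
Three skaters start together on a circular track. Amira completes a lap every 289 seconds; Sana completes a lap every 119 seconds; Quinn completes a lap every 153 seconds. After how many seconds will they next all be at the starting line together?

18207 seconds

The first simultaneous occurrence is after LCM of the individual periods.
289 = 17^2
119 = 7 × 17
153 = 3^2 × 17
LCM(289, 119, 153) = 3^2 × 7 × 17^2 = 18207.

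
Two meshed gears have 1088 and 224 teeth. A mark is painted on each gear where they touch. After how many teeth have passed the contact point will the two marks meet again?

7616 teeth

They coincide at every common multiple of the periods; the first is the LCM.
1088 = 2^6 × 17
224 = 2^5 × 7
LCM(1088, 224) = 2^6 × 7 × 17 = 7616.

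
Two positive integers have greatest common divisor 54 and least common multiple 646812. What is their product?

34927848

For any two positive integers, gcd × lcm = product = 54 × 646812 = 34927848.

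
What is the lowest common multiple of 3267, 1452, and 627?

3267 = 3^3 × 11^2
1452 = 2^2 × 3 × 11^2
627 = 3 × 11 × 19
LCM(3267, 1452, 627) = 2^2 × 3^3 × 11^2 × 19 = 248292.

248292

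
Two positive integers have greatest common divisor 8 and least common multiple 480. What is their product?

For any two positive integers, gcd × lcm = product = 8 × 480 = 3840.

3840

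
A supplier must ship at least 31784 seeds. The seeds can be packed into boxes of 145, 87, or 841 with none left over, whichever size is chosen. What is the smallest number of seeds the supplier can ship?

37845

The number of seeds must be a common multiple of 145, 87, and 841, so a multiple of their LCM.
145 = 5 × 29
87 = 3 × 29
841 = 29^2
LCM(145, 87, 841) = 3 × 5 × 29^2 = 12615.
Smallest multiple of 12615 that is ≥ 31784: ⌈31784/12615⌉ × 12615 = 3 × 12615 = 37845.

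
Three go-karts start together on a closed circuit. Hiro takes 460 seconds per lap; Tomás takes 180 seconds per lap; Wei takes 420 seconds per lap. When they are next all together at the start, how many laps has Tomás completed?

161 laps

They are all back at their starting positions together after one LCM of the periods.
460 = 2^2 × 5 × 23
180 = 2^2 × 3^2 × 5
420 = 2^2 × 3 × 5 × 7
LCM(460, 180, 420) = 2^2 × 3^2 × 5 × 7 × 23 = 28980.
Laps for period 180: 28980 / 180 = 161.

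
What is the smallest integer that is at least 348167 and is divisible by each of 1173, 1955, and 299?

The integer must be a common multiple of 1173, 1955, and 299, so a multiple of their LCM.
1173 = 3 × 17 × 23
1955 = 5 × 17 × 23
299 = 13 × 23
LCM(1173, 1955, 299) = 3 × 5 × 13 × 17 × 23 = 76245.
Smallest multiple of 76245 that is ≥ 348167: ⌈348167/76245⌉ × 76245 = 5 × 76245 = 381225.

381225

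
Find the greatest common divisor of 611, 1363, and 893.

611 = 13 × 47
1363 = 29 × 47
893 = 19 × 47
gcd(611, 1363, 893) = 47.

47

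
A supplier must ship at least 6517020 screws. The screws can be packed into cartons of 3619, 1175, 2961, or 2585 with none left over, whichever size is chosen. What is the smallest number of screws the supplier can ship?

7328475

The number of screws must be a common multiple of 3619, 1175, 2961, and 2585, so a multiple of their LCM.
3619 = 7 × 11 × 47
1175 = 5^2 × 47
2961 = 3^2 × 7 × 47
2585 = 5 × 11 × 47
LCM(3619, 1175, 2961, 2585) = 3^2 × 5^2 × 7 × 11 × 47 = 814275.
Smallest multiple of 814275 that is ≥ 6517020: ⌈6517020/814275⌉ × 814275 = 9 × 814275 = 7328475.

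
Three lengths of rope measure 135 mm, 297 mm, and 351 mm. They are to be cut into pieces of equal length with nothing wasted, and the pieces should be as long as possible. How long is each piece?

The greatest length dividing all of 135, 297, and 351 is their gcd.
135 = 3^3 × 5
297 = 3^3 × 11
351 = 3^3 × 13
gcd(135, 297, 351) = 3^3 = 27.

27 mm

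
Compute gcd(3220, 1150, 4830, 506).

3220 = 2^2 × 5 × 7 × 23
1150 = 2 × 5^2 × 23
4830 = 2 × 3 × 5 × 7 × 23
506 = 2 × 11 × 23
gcd(3220, 1150, 4830, 506) = 2 × 23 = 46.

46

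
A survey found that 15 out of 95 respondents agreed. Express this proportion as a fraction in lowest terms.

15 = 3 × 5
95 = 5 × 19
gcd(15, 95) = 5.
Divide numerator and denominator by 5: 15/95 = 3/19.

3/19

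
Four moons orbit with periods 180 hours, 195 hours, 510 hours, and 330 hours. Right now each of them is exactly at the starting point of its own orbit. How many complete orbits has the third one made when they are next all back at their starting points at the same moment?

858 orbits

All finish a whole number of cycles simultaneously at t = LCM of the periods.
180 = 2^2 × 3^2 × 5
195 = 3 × 5 × 13
510 = 2 × 3 × 5 × 17
330 = 2 × 3 × 5 × 11
LCM(180, 195, 510, 330) = 2^2 × 3^2 × 5 × 11 × 13 × 17 = 437580.
Orbits for period 510: 437580 / 510 = 858.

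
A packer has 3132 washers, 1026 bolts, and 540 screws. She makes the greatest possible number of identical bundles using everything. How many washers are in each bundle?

Number of bundles = gcd(3132, 1026, 540).
3132 = 2^2 × 3^3 × 29
1026 = 2 × 3^3 × 19
540 = 2^2 × 3^3 × 5
gcd(3132, 1026, 540) = 2 × 3^3 = 54.
washers per bundle = 3132 / 54 = 58.

58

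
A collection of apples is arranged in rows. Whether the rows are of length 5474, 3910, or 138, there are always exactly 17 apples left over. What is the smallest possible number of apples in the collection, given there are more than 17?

82127

N − 17 must be a common multiple of 5474, 3910, and 138.
5474 = 2 × 7 × 17 × 23
3910 = 2 × 5 × 17 × 23
138 = 2 × 3 × 23
LCM(5474, 3910, 138) = 2 × 3 × 5 × 7 × 17 × 23 = 82110.
Smallest N > 17 is LCM + 17 = 82110 + 17 = 82127.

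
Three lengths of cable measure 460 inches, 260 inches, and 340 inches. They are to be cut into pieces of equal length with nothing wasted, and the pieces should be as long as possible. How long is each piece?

Each piece length must divide every original length, so the longest possible is gcd(460, 260, 340).
460 = 2^2 × 5 × 23
260 = 2^2 × 5 × 13
340 = 2^2 × 5 × 17
gcd(460, 260, 340) = 2^2 × 5 = 20.

20 inches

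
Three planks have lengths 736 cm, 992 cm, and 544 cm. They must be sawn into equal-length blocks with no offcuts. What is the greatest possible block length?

32 cm

The block length must divide every plank, so the greatest is gcd(736, 992, 544).
736 = 2^5 × 23
992 = 2^5 × 31
544 = 2^5 × 17
gcd(736, 992, 544) = 2^5 = 32.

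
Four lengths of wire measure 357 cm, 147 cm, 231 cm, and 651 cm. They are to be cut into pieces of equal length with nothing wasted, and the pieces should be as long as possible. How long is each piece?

The greatest length dividing all of 357, 147, 231, and 651 is their gcd.
357 = 3 × 7 × 17
147 = 3 × 7^2
231 = 3 × 7 × 11
651 = 3 × 7 × 31
gcd(357, 147, 231, 651) = 3 × 7 = 21.

21 cm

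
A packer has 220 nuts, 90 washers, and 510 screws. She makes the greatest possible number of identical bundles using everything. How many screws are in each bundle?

51

Number of bundles = gcd(220, 90, 510).
220 = 2^2 × 5 × 11
90 = 2 × 3^2 × 5
510 = 2 × 3 × 5 × 17
gcd(220, 90, 510) = 2 × 5 = 10.
screws per bundle = 510 / 10 = 51.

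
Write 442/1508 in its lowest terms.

17/58

442 = 2 × 13 × 17
1508 = 2^2 × 13 × 29
gcd(442, 1508) = 2 × 13 = 26.
Divide numerator and denominator by 26: 442/1508 = 17/58.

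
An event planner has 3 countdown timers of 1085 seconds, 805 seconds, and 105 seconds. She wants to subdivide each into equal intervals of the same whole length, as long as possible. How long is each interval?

35 seconds

The interval must divide each timer length; the longest such is the gcd.
1085 = 5 × 7 × 31
805 = 5 × 7 × 23
105 = 3 × 5 × 7
gcd(1085, 805, 105) = 5 × 7 = 35.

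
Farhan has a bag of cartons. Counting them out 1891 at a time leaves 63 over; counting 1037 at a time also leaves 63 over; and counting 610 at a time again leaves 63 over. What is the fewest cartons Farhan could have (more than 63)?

321533

N − 63 must be a common multiple of 1891, 1037, and 610.
1891 = 31 × 61
1037 = 17 × 61
610 = 2 × 5 × 61
LCM(1891, 1037, 610) = 2 × 5 × 17 × 31 × 61 = 321470.
Smallest N > 63 is LCM + 63 = 321470 + 63 = 321533.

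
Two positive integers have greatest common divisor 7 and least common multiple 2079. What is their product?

For any two positive integers, gcd × lcm = product = 7 × 2079 = 14553.

14553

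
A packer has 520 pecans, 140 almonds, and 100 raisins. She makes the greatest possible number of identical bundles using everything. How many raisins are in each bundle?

5

Number of bundles = gcd(520, 140, 100).
520 = 2^3 × 5 × 13
140 = 2^2 × 5 × 7
100 = 2^2 × 5^2
gcd(520, 140, 100) = 2^2 × 5 = 20.
raisins per bundle = 100 / 20 = 5.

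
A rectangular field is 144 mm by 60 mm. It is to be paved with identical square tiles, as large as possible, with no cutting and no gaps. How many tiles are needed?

60

Tile side = gcd(144, 60).
144 = 2^4 × 3^2
60 = 2^2 × 3 × 5
gcd(144, 60) = 2^2 × 3 = 12.
Tiles: (144/12) × (60/12) = 12 × 5 = 60.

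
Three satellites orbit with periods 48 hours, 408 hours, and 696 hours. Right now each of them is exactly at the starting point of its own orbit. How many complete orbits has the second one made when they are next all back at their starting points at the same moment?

All finish a whole number of cycles simultaneously at t = LCM of the periods.
48 = 2^4 × 3
408 = 2^3 × 3 × 17
696 = 2^3 × 3 × 29
LCM(48, 408, 696) = 2^4 × 3 × 17 × 29 = 23664.
Orbits for period 408: 23664 / 408 = 58.

58 orbits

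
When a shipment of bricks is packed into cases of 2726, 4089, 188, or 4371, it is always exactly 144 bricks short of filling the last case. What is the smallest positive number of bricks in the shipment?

Being 144 short of a full case of size k means N ≡ −144 (mod k), i.e. N + 144 is a multiple of each size.
2726 = 2 × 29 × 47
4089 = 3 × 29 × 47
188 = 2^2 × 47
4371 = 3 × 31 × 47
LCM(2726, 4089, 188, 4371) = 2^2 × 3 × 29 × 31 × 47 = 507036.
Smallest positive N is 507036 − 144 = 506892.

506892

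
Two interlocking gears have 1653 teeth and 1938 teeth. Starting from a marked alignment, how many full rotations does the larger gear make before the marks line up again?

They are all back at their starting positions together after one LCM of the periods.
1653 = 3 × 19 × 29
1938 = 2 × 3 × 17 × 19
LCM(1653, 1938) = 2 × 3 × 17 × 19 × 29 = 56202.
Rotations for period 1938: 56202 / 1938 = 29.

29 rotations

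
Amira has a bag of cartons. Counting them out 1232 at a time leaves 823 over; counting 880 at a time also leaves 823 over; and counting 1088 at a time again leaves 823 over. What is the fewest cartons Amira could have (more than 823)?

419703

N − 823 must be a common multiple of 1232, 880, and 1088.
1232 = 2^4 × 7 × 11
880 = 2^4 × 5 × 11
1088 = 2^6 × 17
LCM(1232, 880, 1088) = 2^6 × 5 × 7 × 11 × 17 = 418880.
Smallest N > 823 is LCM + 823 = 418880 + 823 = 419703.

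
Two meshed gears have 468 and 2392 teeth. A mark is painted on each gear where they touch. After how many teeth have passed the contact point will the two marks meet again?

21528 teeth

We need the least common multiple of the intervals.
468 = 2^2 × 3^2 × 13
2392 = 2^3 × 13 × 23
LCM(468, 2392) = 2^3 × 3^2 × 13 × 23 = 21528.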